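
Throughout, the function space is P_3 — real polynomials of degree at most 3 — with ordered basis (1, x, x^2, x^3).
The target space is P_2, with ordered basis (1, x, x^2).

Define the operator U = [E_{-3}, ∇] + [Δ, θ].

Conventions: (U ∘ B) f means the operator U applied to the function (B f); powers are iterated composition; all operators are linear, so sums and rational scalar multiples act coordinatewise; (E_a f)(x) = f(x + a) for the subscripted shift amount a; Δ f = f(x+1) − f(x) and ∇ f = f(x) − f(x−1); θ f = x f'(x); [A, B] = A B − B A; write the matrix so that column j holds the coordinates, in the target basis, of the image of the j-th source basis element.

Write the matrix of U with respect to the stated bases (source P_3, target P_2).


image of 1: 0
image of x: 1
image of x^2: 2x + 2
image of x^3: 3x^2 + 6x + 3
each image's coordinates form column j of the matrix

the matrix is [[0, 1, 2, 3]; [0, 0, 2, 6]; [0, 0, 0, 3]] (rows listed top to bottom)


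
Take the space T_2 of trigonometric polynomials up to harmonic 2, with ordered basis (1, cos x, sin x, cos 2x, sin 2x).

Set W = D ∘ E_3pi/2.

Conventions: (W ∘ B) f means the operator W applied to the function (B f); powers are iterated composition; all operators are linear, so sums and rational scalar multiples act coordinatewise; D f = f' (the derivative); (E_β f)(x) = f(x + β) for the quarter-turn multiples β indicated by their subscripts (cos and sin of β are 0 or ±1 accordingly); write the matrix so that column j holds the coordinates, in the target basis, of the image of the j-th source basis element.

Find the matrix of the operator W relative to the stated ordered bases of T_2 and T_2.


the matrix is [[0, 0, 0, 0, 0]; [0, 1, 0, 0, 0]; [0, 0, 1, 0, 0]; [0, 0, 0, 0, -2]; [0, 0, 0, 2, 0]] (rows listed top to bottom)

image of 1: 0
image of cos x: cos x
image of sin x: sin x
image of cos 2x: 2sin 2x
image of sin 2x: -2cos 2x
each image's coordinates form column j of the matrix


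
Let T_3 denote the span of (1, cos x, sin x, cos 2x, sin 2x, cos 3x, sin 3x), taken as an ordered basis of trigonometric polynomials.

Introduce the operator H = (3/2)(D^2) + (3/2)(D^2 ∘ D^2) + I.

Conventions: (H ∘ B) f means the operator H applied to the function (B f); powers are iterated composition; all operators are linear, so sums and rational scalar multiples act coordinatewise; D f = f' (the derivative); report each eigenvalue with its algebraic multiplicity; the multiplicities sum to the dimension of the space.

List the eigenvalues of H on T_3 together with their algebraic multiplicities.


image of 1: 1
image of cos x: cos x
image of sin x: sin x
image of cos 2x: 19cos 2x
image of sin 2x: 19sin 2x
image of cos 3x: 109cos 3x
image of sin 3x: 109sin 3x
the matrix is diagonal; its diagonal is (1, 1, 1, 19, 19, 109, 109)
for a triangular matrix the eigenvalues are the diagonal entries, with algebraic multiplicity their repetition count

λ = 1 (multiplicity 3), λ = 19 (multiplicity 2), λ = 109 (multiplicity 2)


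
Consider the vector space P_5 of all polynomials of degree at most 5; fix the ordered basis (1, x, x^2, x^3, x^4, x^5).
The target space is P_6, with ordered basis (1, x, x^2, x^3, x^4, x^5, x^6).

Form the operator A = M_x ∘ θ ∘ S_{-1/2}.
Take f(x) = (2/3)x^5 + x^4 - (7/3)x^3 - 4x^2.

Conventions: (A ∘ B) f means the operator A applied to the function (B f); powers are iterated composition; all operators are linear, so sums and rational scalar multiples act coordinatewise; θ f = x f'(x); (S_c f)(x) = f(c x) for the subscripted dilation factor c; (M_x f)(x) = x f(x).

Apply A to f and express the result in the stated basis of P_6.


the result is g(x) = -(5/48)x^6 + (1/4)x^5 + (7/8)x^4 - 2x^3

S_{-1/2} f = -(1/48)x^5 + (1/16)x^4 + (7/24)x^3 - x^2
θ S_{-1/2} f = -(5/48)x^5 + (1/4)x^4 + (7/8)x^3 - 2x^2
M_x θ S_{-1/2} f = -(5/48)x^6 + (1/4)x^5 + (7/8)x^4 - 2x^3


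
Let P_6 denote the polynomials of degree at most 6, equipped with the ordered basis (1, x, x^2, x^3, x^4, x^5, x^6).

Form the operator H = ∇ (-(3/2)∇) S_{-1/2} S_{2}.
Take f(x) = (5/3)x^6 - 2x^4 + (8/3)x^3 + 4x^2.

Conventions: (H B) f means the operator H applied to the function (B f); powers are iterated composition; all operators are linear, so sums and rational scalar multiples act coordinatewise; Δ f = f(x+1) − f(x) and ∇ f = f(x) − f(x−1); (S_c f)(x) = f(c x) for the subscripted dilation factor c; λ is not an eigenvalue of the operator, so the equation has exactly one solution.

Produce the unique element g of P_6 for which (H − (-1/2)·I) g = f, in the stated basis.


the result is g(x) = (10/3)x^6 + 296x^4 - (3584/3)x^3 + 12764x^2 - 1608x + 68132

write g with unknown coordinates in the stated basis and equate coefficients in (H − (-1/2)·I) g = f
solving from the highest basis element down gives g = (10/3)x^6 + 296x^4 - (3584/3)x^3 + 12764x^2 - 1608x + 68132
check: H g = -150x^4 + 600x^3 - 6378x^2 + 804x - 34066
so H g − (-1/2)·g = (5/3)x^6 - 2x^4 + (8/3)x^3 + 4x^2 = f ✓


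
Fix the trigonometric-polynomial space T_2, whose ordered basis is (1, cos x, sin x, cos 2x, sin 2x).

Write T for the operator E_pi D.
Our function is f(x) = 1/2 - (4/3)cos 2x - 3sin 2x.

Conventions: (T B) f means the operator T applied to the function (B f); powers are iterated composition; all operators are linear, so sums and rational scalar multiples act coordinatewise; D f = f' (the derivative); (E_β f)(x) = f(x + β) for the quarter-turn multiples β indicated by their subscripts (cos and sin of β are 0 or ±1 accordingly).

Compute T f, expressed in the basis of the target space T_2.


D f = -6cos 2x + (8/3)sin 2x
E_pi D f = -6cos 2x + (8/3)sin 2x

the result is g(x) = -6cos 2x + (8/3)sin 2x


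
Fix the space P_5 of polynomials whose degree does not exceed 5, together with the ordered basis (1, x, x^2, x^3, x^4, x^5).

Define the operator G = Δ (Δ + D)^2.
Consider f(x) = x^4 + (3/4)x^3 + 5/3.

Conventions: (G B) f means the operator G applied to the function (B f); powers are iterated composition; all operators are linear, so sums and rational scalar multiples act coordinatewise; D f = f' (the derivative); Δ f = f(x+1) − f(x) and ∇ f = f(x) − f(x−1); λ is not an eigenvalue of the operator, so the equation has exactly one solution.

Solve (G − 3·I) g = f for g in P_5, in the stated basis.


write g with unknown coordinates in the stated basis and equate coefficients in (G − 3·I) g = f
solving from the highest basis element down gives g = -(1/3)x^4 - (1/4)x^3 - (32/3)x - 119/9
check: G g = -32x - 38
so G g − 3·g = x^4 + (3/4)x^3 + 5/3 = f ✓

g(x) = -(1/3)x^4 - (1/4)x^3 - (32/3)x - 119/9


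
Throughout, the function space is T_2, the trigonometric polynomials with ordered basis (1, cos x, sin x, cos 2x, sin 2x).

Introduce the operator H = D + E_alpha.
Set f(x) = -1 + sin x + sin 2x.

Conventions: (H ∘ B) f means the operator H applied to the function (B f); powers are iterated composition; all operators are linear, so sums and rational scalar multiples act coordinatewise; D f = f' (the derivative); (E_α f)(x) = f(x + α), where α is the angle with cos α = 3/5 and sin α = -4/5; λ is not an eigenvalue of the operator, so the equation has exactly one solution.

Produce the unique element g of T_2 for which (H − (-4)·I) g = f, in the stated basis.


the result is g(x) = -1/5 - (1/106)cos x + (23/106)sin x - (26/373)cos 2x + (93/373)sin 2x

write g with unknown coordinates in the stated basis and equate coefficients in (H − (-4)·I) g = f
solving from the highest basis element down gives g = -1/5 - (1/106)cos x + (23/106)sin x - (26/373)cos 2x + (93/373)sin 2x
check: H g = -1/5 + (2/53)cos x + (7/53)sin x + (104/373)cos 2x + (1/373)sin 2x
so H g − (-4)·g = -1 + sin x + sin 2x = f ✓


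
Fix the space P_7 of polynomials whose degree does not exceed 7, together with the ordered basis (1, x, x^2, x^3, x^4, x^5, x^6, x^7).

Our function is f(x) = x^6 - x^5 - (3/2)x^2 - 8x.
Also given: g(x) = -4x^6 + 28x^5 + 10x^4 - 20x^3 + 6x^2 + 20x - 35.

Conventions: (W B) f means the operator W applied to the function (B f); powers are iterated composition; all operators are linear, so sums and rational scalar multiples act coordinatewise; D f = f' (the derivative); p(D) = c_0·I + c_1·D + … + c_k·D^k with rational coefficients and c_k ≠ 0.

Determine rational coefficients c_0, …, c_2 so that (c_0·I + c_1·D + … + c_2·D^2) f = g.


D^0 f = x^6 - x^5 - (3/2)x^2 - 8x
D^1 f = 6x^5 - 5x^4 - 3x - 8
D^2 f = 30x^4 - 20x^3 - 3
matching coefficients of g against c_0 f + c_1 Df + … from the top degree down determines the c_i
solution: c_0 = -4, c_1 = 4, c_2 = 1

p(D) = -4·I + 4·D + D^2, i.e. c_0 = -4, c_1 = 4, c_2 = 1


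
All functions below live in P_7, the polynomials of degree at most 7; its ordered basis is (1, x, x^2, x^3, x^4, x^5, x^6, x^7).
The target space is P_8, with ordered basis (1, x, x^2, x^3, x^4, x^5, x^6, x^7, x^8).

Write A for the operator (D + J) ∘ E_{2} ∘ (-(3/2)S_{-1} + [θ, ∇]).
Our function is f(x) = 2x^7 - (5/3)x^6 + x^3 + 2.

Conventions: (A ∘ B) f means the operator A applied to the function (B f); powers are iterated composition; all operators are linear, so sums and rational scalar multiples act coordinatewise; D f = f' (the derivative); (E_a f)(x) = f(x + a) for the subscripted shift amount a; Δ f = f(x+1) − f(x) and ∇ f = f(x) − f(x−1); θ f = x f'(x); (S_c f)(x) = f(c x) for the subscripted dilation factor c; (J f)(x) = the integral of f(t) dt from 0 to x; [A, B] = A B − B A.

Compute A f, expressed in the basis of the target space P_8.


S_{-1} f = -2x^7 - (5/3)x^6 - x^3 + 2
(-(3/2)S_{-1}) f = 3x^7 + (5/2)x^6 + (3/2)x^3 - 3
∇ f = 14x^6 - 52x^5 + 95x^4 - (310/3)x^3 + 70x^2 - 27x + 14/3
θ ∇ f = 84x^6 - 260x^5 + 380x^4 - 310x^3 + 140x^2 - 27x
θ f = 14x^7 - 10x^6 + 3x^3
∇ θ f = 98x^6 - 354x^5 + 640x^4 - 690x^3 + 453x^2 - 167x + 27
[θ, ∇] f = -14x^6 + 94x^5 - 260x^4 + 380x^3 - 313x^2 + 140x - 27
(-(3/2)S_{-1} + [θ, ∇]) f = 3x^7 - (23/2)x^6 + 94x^5 - 260x^4 + (763/2)x^3 - 313x^2 + 140x - 30
E_{2} (-(3/2)S_{-1} + [θ, ∇]) f = 3x^7 + (61/2)x^6 + 208x^5 + 830x^4 + (3803/2)x^3 + 2512x^2 + 1802x + 546
D E_{2} (-(3/2)S_{-1} + [θ, ∇]) f = 21x^6 + 183x^5 + 1040x^4 + 3320x^3 + (11409/2)x^2 + 5024x + 1802
J E_{2} (-(3/2)S_{-1} + [θ, ∇]) f = (3/8)x^8 + (61/14)x^7 + (104/3)x^6 + 166x^5 + (3803/8)x^4 + (2512/3)x^3 + 901x^2 + 546x
(D + J) E_{2} (-(3/2)S_{-1} + [θ, ∇]) f = (3/8)x^8 + (61/14)x^7 + (167/3)x^6 + 349x^5 + (12123/8)x^4 + (12472/3)x^3 + (13211/2)x^2 + 5570x + 1802

the result is g(x) = (3/8)x^8 + (61/14)x^7 + (167/3)x^6 + 349x^5 + (12123/8)x^4 + (12472/3)x^3 + (13211/2)x^2 + 5570x + 1802


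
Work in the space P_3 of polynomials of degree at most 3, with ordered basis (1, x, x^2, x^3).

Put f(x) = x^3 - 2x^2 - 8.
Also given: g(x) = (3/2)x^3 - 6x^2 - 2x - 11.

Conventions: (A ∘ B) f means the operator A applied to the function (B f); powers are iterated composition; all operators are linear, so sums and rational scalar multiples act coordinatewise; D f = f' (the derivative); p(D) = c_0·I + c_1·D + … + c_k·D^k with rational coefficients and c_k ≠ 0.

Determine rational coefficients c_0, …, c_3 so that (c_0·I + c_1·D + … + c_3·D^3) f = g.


D^0 f = x^3 - 2x^2 - 8
D^1 f = 3x^2 - 4x
D^2 f = 6x - 4
D^3 f = 6
matching coefficients of g against c_0 f + c_1 Df + … from the top degree down determines the c_i
solution: c_0 = 3/2, c_1 = -1, c_2 = -1, c_3 = -1/2

p(D) = (3/2)·I − D − D^2 − (1/2)·D^3, i.e. c_0 = 3/2, c_1 = -1, c_2 = -1, c_3 = -1/2


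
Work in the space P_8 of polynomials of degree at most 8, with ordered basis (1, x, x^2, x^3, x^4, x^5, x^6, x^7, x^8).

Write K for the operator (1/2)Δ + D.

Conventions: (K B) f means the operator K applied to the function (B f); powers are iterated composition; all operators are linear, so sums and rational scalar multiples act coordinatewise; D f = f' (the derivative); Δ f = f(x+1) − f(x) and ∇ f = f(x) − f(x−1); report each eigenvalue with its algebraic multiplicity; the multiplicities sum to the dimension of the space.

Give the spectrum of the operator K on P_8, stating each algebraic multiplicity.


λ = 0 (multiplicity 9)

image of 1: 0
image of x: 3/2
image of x^2: 3x + 1/2
image of x^3: (9/2)x^2 + (3/2)x + 1/2
image of x^4: 6x^3 + 3x^2 + 2x + 1/2
image of x^5: (15/2)x^4 + 5x^3 + 5x^2 + (5/2)x + 1/2
image of x^6: 9x^5 + (15/2)x^4 + 10x^3 + (15/2)x^2 + 3x + 1/2
image of x^7: (21/2)x^6 + (21/2)x^5 + (35/2)x^4 + (35/2)x^3 + (21/2)x^2 + (7/2)x + 1/2
image of x^8: 12x^7 + 14x^6 + 28x^5 + 35x^4 + 28x^3 + 14x^2 + 4x + 1/2
the matrix is upper triangular; its diagonal is (0, 0, 0, 0, 0, 0, 0, 0, 0)
for a triangular matrix the eigenvalues are the diagonal entries, with algebraic multiplicity their repetition count


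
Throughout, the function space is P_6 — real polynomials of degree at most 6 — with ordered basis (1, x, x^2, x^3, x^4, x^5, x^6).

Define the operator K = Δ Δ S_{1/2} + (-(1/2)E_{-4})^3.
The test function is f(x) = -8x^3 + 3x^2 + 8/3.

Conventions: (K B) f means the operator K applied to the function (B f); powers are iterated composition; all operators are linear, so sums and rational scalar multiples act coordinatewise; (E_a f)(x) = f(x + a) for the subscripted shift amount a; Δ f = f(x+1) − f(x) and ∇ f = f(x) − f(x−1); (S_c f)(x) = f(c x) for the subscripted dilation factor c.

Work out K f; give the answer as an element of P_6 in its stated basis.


S_{1/2} f = -x^3 + (3/4)x^2 + 8/3
Δ S_{1/2} f = -3x^2 - (3/2)x - 1/4
Δ Δ S_{1/2} f = -6x - 9/2
E_{-4} f = -8x^3 + 99x^2 - 408x + 1688/3
(-(1/2)E_{-4}) f = 4x^3 - (99/2)x^2 + 204x - 844/3
E_{-4} (-(1/2)E_{-4}) f = 4x^3 - (195/2)x^2 + 792x - 6436/3
(-(1/2)E_{-4}) (-(1/2)E_{-4}) f = -2x^3 + (195/4)x^2 - 396x + 3218/3
E_{-4} (-(1/2)E_{-4}) (-(1/2)E_{-4}) f = -2x^3 + (291/4)x^2 - 882x + 10694/3
(-(1/2)E_{-4}) (-(1/2)E_{-4}) (-(1/2)E_{-4}) f = x^3 - (291/8)x^2 + 441x - 5347/3
(Δ Δ S_{1/2} + (-(1/2)E_{-4})^3) f = x^3 - (291/8)x^2 + 435x - 10721/6

the result is g(x) = x^3 - (291/8)x^2 + 435x - 10721/6


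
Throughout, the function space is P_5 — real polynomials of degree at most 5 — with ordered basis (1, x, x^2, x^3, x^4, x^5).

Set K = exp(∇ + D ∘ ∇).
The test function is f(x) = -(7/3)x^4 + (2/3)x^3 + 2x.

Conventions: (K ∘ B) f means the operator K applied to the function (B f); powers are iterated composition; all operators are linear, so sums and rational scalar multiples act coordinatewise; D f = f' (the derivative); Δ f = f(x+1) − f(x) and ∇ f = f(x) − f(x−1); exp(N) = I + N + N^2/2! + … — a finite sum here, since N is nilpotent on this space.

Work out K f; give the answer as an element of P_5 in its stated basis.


the image equals g(x) = -(7/3)x^4 - (26/3)x^3 - 26x^2 - (38/3)x - 25/3

order-1 term: -(28/3)x^3 - 12x^2 + (62/3)x - 19/3
order-2 term: -14x^2 - 26x + 41/3
order-3 term: -(28/3)x - 40/3
order-4 term: -7/3
the series for exp(∇ + D ∘ ∇) f terminates at order 4
exp(∇ + D ∘ ∇) f = -(7/3)x^4 - (26/3)x^3 - 26x^2 - (38/3)x - 25/3


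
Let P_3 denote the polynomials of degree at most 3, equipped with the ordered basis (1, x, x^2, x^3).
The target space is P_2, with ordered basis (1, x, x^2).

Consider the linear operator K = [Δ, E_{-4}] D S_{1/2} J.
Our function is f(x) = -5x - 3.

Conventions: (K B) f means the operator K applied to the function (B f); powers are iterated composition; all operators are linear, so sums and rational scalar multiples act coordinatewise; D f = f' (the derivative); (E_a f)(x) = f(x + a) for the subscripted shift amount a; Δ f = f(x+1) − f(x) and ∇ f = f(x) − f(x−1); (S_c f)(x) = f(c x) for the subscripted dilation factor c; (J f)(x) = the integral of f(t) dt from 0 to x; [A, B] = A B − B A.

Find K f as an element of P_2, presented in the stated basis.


the result is g(x) = 0

J f = -(5/2)x^2 - 3x
S_{1/2} J f = -(5/8)x^2 - (3/2)x
D S_{1/2} J f = -(5/4)x - 3/2
E_{-4} (D S_{1/2}) J f = -(5/4)x + 7/2
Δ E_{-4} (D S_{1/2}) J f = -5/4
Δ (D S_{1/2}) J f = -5/4
E_{-4} Δ (D S_{1/2}) J f = -5/4
[Δ, E_{-4}] (D S_{1/2}) J f = 0


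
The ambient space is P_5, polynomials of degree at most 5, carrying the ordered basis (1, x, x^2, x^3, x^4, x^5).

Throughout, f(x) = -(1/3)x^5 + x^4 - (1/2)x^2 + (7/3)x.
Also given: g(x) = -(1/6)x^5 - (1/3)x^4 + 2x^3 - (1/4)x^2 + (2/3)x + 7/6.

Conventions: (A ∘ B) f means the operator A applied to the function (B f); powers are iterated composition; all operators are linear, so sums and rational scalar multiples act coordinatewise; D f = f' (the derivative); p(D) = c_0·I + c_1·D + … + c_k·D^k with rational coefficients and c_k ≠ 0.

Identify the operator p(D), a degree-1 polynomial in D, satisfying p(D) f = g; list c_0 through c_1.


D^0 f = -(1/3)x^5 + x^4 - (1/2)x^2 + (7/3)x
D^1 f = -(5/3)x^4 + 4x^3 - x + 7/3
matching coefficients of g against c_0 f + c_1 Df + … from the top degree down determines the c_i
solution: c_0 = 1/2, c_1 = 1/2

p(D) = (1/2)·I + (1/2)·D, i.e. c_0 = 1/2, c_1 = 1/2


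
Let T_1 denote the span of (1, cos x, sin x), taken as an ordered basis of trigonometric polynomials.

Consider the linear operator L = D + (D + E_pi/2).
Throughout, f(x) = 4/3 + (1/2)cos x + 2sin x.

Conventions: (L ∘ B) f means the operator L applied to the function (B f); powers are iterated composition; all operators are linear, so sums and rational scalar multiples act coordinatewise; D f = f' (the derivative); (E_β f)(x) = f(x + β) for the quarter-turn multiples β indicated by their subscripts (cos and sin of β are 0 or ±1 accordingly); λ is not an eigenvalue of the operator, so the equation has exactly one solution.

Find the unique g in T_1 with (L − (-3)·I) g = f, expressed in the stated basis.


the result is g(x) = 1/3 - (1/4)cos x + (5/12)sin x

write g with unknown coordinates in the stated basis and equate coefficients in (L − (-3)·I) g = f
solving from the highest basis element down gives g = 1/3 - (1/4)cos x + (5/12)sin x
check: L g = 1/3 + (5/4)cos x + (3/4)sin x
so L g − (-3)·g = 4/3 + (1/2)cos x + 2sin x = f ✓


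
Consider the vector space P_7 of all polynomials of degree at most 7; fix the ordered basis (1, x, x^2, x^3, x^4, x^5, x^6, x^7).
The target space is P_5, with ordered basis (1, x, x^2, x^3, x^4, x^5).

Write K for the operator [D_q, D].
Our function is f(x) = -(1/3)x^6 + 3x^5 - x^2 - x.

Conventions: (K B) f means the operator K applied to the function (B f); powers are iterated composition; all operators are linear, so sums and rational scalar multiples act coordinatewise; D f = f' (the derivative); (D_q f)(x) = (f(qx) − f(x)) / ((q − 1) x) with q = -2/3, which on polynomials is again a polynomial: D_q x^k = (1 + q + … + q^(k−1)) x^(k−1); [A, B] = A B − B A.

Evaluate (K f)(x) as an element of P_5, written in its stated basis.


D f = -2x^5 + 15x^4 - 2x - 1
D_q D f = -(110/81)x^4 + (65/9)x^3 - 2
D_q f = -(133/729)x^5 + (55/27)x^4 - (1/3)x - 1
D D_q f = -(665/729)x^4 + (220/27)x^3 - 1/3
[D_q, D] f = -(325/729)x^4 - (25/27)x^3 - 5/3

the result is g(x) = -(325/729)x^4 - (25/27)x^3 - 5/3


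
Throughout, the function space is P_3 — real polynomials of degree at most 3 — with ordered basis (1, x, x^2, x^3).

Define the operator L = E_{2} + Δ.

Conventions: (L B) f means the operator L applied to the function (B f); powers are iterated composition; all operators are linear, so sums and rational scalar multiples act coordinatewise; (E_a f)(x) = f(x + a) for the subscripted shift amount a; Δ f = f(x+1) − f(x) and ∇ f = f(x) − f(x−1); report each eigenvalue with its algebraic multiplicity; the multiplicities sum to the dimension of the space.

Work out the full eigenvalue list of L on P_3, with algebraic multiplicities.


λ = 1 (multiplicity 4)

image of 1: 1
image of x: x + 3
image of x^2: x^2 + 6x + 5
image of x^3: x^3 + 9x^2 + 15x + 9
the matrix is upper triangular; its diagonal is (1, 1, 1, 1)
for a triangular matrix the eigenvalues are the diagonal entries, with algebraic multiplicity their repetition count


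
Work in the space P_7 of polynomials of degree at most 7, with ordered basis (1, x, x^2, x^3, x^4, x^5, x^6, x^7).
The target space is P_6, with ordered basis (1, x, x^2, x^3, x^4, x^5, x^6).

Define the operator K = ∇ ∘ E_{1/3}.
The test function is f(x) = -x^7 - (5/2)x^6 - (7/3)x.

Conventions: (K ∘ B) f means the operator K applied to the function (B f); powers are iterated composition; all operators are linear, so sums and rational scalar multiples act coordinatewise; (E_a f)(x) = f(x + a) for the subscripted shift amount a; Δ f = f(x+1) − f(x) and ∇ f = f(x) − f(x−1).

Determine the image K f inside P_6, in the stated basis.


g(x) = -7x^6 - 8x^5 + (5/6)x^4 - (275/27)x^3 + (221/54)x^2 - (116/81)x - 3173/1458

E_{1/3} f = -x^7 - (29/6)x^6 - (22/3)x^5 - (295/54)x^4 - (185/81)x^3 - (89/162)x^2 - (1753/729)x - 3419/4374
∇ E_{1/3} f = -7x^6 - 8x^5 + (5/6)x^4 - (275/27)x^3 + (221/54)x^2 - (116/81)x - 3173/1458


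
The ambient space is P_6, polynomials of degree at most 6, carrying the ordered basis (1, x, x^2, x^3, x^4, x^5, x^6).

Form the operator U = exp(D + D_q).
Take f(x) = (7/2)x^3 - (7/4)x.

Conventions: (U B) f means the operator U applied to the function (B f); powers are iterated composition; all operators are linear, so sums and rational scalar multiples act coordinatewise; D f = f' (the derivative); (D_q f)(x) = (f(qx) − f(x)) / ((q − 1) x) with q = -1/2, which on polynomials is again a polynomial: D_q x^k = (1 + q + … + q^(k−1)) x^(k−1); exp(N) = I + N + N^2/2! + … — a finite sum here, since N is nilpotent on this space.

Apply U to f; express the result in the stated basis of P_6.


the image equals g(x) = (7/2)x^3 + (105/8)x^2 + (469/32)x + 119/16

order-1 term: (105/8)x^2 - 7/2
order-2 term: (525/32)x
order-3 term: 175/16
the series for exp(D + D_q) f terminates at order 3
exp(D + D_q) f = (7/2)x^3 + (105/8)x^2 + (469/32)x + 119/16


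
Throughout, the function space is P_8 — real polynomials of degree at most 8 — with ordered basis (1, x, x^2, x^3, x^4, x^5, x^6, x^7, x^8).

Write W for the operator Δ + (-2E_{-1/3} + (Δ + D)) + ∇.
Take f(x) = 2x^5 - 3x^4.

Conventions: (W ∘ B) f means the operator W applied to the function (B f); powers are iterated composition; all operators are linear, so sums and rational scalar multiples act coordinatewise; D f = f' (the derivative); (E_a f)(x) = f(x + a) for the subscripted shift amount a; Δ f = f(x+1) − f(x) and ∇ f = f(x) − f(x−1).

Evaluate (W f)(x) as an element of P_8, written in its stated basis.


Δ f = 10x^4 + 8x^3 + 2x^2 - 2x - 1
E_{-1/3} f = 2x^5 - (19/3)x^4 + (56/9)x^3 - (74/27)x^2 + (46/81)x - 11/243
(-2E_{-1/3}) f = -4x^5 + (38/3)x^4 - (112/9)x^3 + (148/27)x^2 - (92/81)x + 22/243
Δ f = 10x^4 + 8x^3 + 2x^2 - 2x - 1
D f = 10x^4 - 12x^3
(Δ + D) f = 20x^4 - 4x^3 + 2x^2 - 2x - 1
(-2E_{-1/3} + (Δ + D)) f = -4x^5 + (98/3)x^4 - (148/9)x^3 + (202/27)x^2 - (254/81)x - 221/243
∇ f = 10x^4 - 32x^3 + 38x^2 - 22x + 5
(Δ + (-2E_{-1/3} + (Δ + D)) + ∇) f = -4x^5 + (158/3)x^4 - (364/9)x^3 + (1282/27)x^2 - (2198/81)x + 751/243

the result is g(x) = -4x^5 + (158/3)x^4 - (364/9)x^3 + (1282/27)x^2 - (2198/81)x + 751/243


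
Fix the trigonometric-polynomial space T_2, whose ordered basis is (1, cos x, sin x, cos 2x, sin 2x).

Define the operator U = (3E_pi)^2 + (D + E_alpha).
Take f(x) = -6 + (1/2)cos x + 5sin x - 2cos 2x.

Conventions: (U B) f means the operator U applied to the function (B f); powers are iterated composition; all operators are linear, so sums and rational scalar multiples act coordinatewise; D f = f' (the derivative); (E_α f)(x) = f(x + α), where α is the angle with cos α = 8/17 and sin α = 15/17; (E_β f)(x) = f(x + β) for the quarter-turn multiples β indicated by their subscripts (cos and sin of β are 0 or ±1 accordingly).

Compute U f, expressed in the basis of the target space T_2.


E_pi f = -6 - (1/2)cos x - 5sin x - 2cos 2x
(3E_pi) f = -18 - (3/2)cos x - 15sin x - 6cos 2x
E_pi (3E_pi) f = -18 + (3/2)cos x + 15sin x - 6cos 2x
(3E_pi) (3E_pi) f = -54 + (9/2)cos x + 45sin x - 18cos 2x
D f = 5cos x - (1/2)sin x + 4sin 2x
E_alpha f = -6 + (79/17)cos x + (65/34)sin x + (322/289)cos 2x + (480/289)sin 2x
(D + E_alpha) f = -6 + (164/17)cos x + (24/17)sin x + (322/289)cos 2x + (1636/289)sin 2x
((3E_pi)^2 + (D + E_alpha)) f = -60 + (481/34)cos x + (789/17)sin x - (4880/289)cos 2x + (1636/289)sin 2x

g(x) = -60 + (481/34)cos x + (789/17)sin x - (4880/289)cos 2x + (1636/289)sin 2x


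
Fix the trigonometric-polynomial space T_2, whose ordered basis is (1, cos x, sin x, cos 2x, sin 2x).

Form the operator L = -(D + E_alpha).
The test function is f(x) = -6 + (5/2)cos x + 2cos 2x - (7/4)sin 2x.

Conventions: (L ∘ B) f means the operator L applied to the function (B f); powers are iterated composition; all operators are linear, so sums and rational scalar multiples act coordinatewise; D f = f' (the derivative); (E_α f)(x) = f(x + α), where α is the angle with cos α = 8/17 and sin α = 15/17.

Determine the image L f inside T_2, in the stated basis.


D f = -(5/2)sin x - (7/2)cos 2x - 4sin 2x
E_alpha f = -6 + (20/17)cos x - (75/34)sin x - (742/289)cos 2x - (793/1156)sin 2x
(D + E_alpha) f = -6 + (20/17)cos x - (80/17)sin x - (3507/578)cos 2x - (5417/1156)sin 2x
(-(D + E_alpha)) f = 6 - (20/17)cos x + (80/17)sin x + (3507/578)cos 2x + (5417/1156)sin 2x

the result is g(x) = 6 - (20/17)cos x + (80/17)sin x + (3507/578)cos 2x + (5417/1156)sin 2x


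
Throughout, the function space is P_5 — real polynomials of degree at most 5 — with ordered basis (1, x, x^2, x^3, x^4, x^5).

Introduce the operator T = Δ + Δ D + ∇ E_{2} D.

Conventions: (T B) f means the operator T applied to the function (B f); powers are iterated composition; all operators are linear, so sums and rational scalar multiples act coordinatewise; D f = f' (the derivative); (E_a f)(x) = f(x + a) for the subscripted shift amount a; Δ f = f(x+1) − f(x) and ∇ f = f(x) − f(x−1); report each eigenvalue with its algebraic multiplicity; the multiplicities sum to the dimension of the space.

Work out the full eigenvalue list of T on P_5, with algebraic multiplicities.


image of 1: 0
image of x: 1
image of x^2: 2x + 5
image of x^3: 3x^2 + 15x + 13
image of x^4: 4x^3 + 30x^2 + 52x + 33
image of x^5: 5x^4 + 50x^3 + 130x^2 + 165x + 81
the matrix is upper triangular; its diagonal is (0, 0, 0, 0, 0, 0)
for a triangular matrix the eigenvalues are the diagonal entries, with algebraic multiplicity their repetition count

λ = 0 (multiplicity 6)


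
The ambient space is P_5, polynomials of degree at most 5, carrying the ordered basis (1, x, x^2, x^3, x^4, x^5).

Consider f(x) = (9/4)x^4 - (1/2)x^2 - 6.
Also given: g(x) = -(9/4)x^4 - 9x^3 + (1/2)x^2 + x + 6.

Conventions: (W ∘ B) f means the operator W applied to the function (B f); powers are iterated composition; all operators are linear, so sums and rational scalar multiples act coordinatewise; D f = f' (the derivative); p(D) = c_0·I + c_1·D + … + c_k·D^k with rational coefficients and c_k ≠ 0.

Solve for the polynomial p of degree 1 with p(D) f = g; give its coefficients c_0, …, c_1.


D^0 f = (9/4)x^4 - (1/2)x^2 - 6
D^1 f = 9x^3 - x
matching coefficients of g against c_0 f + c_1 Df + … from the top degree down determines the c_i
solution: c_0 = -1, c_1 = -1

c_0 = -1, c_1 = -1


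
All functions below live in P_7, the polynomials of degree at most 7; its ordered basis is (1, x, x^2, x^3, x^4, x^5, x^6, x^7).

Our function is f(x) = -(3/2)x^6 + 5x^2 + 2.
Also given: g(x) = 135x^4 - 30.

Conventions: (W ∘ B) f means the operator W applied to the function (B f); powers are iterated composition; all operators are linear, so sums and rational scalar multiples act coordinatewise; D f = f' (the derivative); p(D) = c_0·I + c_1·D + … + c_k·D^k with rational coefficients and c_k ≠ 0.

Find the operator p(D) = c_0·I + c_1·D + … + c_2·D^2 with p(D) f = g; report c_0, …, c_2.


p(D) = -3·D^2, i.e. c_0 = 0, c_1 = 0, c_2 = -3

D^0 f = -(3/2)x^6 + 5x^2 + 2
D^1 f = -9x^5 + 10x
D^2 f = -45x^4 + 10
matching coefficients of g against c_0 f + c_1 Df + … from the top degree down determines the c_i
solution: c_0 = 0, c_1 = 0, c_2 = -3


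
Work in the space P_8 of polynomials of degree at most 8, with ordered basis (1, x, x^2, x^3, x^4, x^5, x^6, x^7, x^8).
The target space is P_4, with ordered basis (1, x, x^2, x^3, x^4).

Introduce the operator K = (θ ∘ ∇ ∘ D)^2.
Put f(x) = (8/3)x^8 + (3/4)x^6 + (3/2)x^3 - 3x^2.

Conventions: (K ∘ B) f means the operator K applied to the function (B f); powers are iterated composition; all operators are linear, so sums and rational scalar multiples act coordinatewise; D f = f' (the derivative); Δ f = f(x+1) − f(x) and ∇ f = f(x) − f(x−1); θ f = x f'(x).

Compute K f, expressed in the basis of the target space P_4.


the result is g(x) = 107520x^4 - 295680x^3 + 315760x^2 - 122850x

D f = (64/3)x^7 + (9/2)x^5 + (9/2)x^2 - 6x
∇ D f = (448/3)x^6 - 448x^5 + (4615/6)x^4 - (2375/3)x^3 + 493x^2 - (977/6)x + 46/3
θ ∇ D f = 896x^6 - 2240x^5 + (9230/3)x^4 - 2375x^3 + 986x^2 - (977/6)x
D (θ ∘ ∇ ∘ D) f = 5376x^5 - 11200x^4 + (36920/3)x^3 - 7125x^2 + 1972x - 977/6
∇ D (θ ∘ ∇ ∘ D) f = 26880x^4 - 98560x^3 + 157880x^2 - 122850x + 113939/3
θ ∇ D (θ ∘ ∇ ∘ D) f = 107520x^4 - 295680x^3 + 315760x^2 - 122850x


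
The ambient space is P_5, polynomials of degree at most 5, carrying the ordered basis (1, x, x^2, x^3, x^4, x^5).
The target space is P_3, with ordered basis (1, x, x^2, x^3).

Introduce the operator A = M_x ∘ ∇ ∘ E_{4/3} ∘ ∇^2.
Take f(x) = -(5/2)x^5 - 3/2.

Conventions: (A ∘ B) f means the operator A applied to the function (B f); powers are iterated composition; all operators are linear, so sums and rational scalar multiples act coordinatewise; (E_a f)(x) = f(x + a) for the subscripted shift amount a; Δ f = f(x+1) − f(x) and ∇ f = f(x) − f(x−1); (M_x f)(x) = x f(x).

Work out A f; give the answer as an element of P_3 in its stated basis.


∇ f = -(25/2)x^4 + 25x^3 - 25x^2 + (25/2)x - 5/2
∇ ∇ f = -50x^3 + 150x^2 - 175x + 75
E_{4/3} ∇^2 f = -50x^3 - 50x^2 - (125/3)x - 275/27
∇ E_{4/3} ∇^2 f = -150x^2 + 50x - 125/3
M_x ∇ E_{4/3} ∇^2 f = -150x^3 + 50x^2 - (125/3)x

g(x) = -150x^3 + 50x^2 - (125/3)x


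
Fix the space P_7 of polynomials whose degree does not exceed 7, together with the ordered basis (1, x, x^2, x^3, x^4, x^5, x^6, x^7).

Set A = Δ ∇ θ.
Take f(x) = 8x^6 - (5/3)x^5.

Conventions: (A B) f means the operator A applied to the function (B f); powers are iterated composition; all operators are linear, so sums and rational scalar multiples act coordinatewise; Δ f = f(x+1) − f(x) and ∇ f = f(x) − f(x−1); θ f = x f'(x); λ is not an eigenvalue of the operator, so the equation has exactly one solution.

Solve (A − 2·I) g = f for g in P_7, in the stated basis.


the image equals g(x) = -4x^6 + (5/6)x^5 - 360x^4 + (125/3)x^3 - 9000x^2 + (2375/6)x - 19464

write g with unknown coordinates in the stated basis and equate coefficients in (A − 2·I) g = f
solving from the highest basis element down gives g = -4x^6 + (5/6)x^5 - 360x^4 + (125/3)x^3 - 9000x^2 + (2375/6)x - 19464
check: A g = -720x^4 + (250/3)x^3 - 18000x^2 + (2375/3)x - 38928
so A g − 2·g = 8x^6 - (5/3)x^5 = f ✓


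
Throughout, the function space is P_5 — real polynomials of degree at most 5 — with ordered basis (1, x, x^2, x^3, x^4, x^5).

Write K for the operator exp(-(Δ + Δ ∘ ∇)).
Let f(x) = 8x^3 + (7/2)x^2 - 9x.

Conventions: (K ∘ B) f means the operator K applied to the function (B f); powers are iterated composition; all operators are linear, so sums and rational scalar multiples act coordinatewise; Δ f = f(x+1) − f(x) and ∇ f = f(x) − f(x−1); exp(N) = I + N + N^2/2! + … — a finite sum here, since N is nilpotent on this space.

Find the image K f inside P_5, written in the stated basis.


order-1 term: -24x^2 - 79x - 19/2
order-2 term: 24x + 151/2
order-3 term: -8
the series for exp(-(Δ + Δ ∘ ∇)) f terminates at order 3
exp(-(Δ + Δ ∘ ∇)) f = 8x^3 - (41/2)x^2 - 64x + 58

the image equals g(x) = 8x^3 - (41/2)x^2 - 64x + 58


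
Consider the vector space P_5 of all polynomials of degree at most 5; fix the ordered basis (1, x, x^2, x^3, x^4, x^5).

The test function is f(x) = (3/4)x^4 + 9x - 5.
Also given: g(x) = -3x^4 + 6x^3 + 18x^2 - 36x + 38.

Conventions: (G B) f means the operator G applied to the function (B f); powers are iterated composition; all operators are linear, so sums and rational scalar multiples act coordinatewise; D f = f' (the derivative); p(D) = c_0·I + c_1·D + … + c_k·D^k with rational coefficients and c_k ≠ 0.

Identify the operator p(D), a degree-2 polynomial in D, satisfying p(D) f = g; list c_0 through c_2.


c_0 = -4, c_1 = 2, c_2 = 2

D^0 f = (3/4)x^4 + 9x - 5
D^1 f = 3x^3 + 9
D^2 f = 9x^2
matching coefficients of g against c_0 f + c_1 Df + … from the top degree down determines the c_i
solution: c_0 = -4, c_1 = 2, c_2 = 2


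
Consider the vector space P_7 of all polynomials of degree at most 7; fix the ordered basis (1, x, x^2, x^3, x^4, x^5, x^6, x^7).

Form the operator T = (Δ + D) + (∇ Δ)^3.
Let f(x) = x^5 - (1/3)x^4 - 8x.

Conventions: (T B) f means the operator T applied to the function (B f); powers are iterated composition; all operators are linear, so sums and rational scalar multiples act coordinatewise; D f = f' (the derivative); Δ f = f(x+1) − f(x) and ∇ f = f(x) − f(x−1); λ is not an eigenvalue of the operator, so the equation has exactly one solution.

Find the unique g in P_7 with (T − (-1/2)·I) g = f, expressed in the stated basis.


write g with unknown coordinates in the stated basis and equate coefficients in (T − (-1/2)·I) g = f
solving from the highest basis element down gives g = 2x^5 - (122/3)x^4 + (1832/3)x^3 - 6880x^2 + (154996/3)x - 582136/3
check: T g = 20x^4 - (916/3)x^3 + 3440x^2 - (77522/3)x + 291068/3
so T g − (-1/2)·g = x^5 - (1/3)x^4 - 8x = f ✓

the result is g(x) = 2x^5 - (122/3)x^4 + (1832/3)x^3 - 6880x^2 + (154996/3)x - 582136/3


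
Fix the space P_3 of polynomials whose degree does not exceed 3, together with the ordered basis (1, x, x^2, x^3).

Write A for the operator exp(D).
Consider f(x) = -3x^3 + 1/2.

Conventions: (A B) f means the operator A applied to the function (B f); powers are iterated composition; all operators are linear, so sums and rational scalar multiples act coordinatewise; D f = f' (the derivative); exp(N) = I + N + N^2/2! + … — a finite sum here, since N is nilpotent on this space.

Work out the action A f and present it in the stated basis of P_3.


order-1 term: -9x^2
order-2 term: -9x
order-3 term: -3
the series for exp(D) f terminates at order 3
exp(D) f = -3x^3 - 9x^2 - 9x - 5/2

g(x) = -3x^3 - 9x^2 - 9x - 5/2


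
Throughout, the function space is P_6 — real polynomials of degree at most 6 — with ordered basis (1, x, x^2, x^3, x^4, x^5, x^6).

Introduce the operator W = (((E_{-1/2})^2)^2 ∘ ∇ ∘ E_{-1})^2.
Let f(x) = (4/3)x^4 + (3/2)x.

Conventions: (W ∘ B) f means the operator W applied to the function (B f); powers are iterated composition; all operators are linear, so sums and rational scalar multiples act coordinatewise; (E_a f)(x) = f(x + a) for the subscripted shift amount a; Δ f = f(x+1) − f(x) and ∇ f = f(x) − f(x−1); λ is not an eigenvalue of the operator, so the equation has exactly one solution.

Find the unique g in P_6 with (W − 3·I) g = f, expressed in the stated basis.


the result is g(x) = -(4/9)x^4 - (16/9)x^2 + (439/18)x - 2392/27

write g with unknown coordinates in the stated basis and equate coefficients in (W − 3·I) g = f
solving from the highest basis element down gives g = -(4/9)x^4 - (16/9)x^2 + (439/18)x - 2392/27
check: W g = -(16/3)x^2 + (224/3)x - 2392/9
so W g − 3·g = (4/3)x^4 + (3/2)x = f ✓


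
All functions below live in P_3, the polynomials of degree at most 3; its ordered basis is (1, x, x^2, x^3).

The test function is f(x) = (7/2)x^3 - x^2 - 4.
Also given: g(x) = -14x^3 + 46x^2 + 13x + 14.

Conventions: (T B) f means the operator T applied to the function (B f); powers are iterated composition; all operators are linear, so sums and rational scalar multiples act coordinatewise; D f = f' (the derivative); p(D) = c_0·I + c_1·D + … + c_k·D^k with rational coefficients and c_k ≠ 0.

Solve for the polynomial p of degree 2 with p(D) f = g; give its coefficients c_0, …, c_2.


D^0 f = (7/2)x^3 - x^2 - 4
D^1 f = (21/2)x^2 - 2x
D^2 f = 21x - 2
matching coefficients of g against c_0 f + c_1 Df + … from the top degree down determines the c_i
solution: c_0 = -4, c_1 = 4, c_2 = 1

p(D) = -4·I + 4·D + D^2, i.e. c_0 = -4, c_1 = 4, c_2 = 1


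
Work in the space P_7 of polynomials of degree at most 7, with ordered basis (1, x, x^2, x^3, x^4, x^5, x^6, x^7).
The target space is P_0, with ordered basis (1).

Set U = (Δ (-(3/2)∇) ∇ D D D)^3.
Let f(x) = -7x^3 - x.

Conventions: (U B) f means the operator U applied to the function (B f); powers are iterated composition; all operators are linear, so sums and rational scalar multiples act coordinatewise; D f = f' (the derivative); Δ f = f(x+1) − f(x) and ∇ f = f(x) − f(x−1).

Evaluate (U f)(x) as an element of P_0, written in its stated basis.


D f = -21x^2 - 1
D D f = -42x
D D D f = -42
∇ (D D D) f = 0
∇ (∇ D D D) f = 0
(-(3/2)∇) (∇ D D D) f = 0
Δ (-(3/2)∇) (∇ D D D) f = 0
D (Δ (-(3/2)∇) ∇ D D D) f = 0
D D (Δ (-(3/2)∇) ∇ D D D) f = 0
D D D (Δ (-(3/2)∇) ∇ D D D) f = 0
∇ (D D D) (Δ (-(3/2)∇) ∇ D D D) f = 0
∇ (∇ D D D) (Δ (-(3/2)∇) ∇ D D D) f = 0
(-(3/2)∇) (∇ D D D) (Δ (-(3/2)∇) ∇ D D D) f = 0
Δ (-(3/2)∇) (∇ D D D) (Δ (-(3/2)∇) ∇ D D D) f = 0
D (Δ (-(3/2)∇) ∇ D D D) (Δ (-(3/2)∇) ∇ D D D) f = 0
D D (Δ (-(3/2)∇) ∇ D D D) (Δ (-(3/2)∇) ∇ D D D) f = 0
D D D (Δ (-(3/2)∇) ∇ D D D) (Δ (-(3/2)∇) ∇ D D D) f = 0
∇ (D D D) (Δ (-(3/2)∇) ∇ D D D) (Δ (-(3/2)∇) ∇ D D D) f = 0
∇ (∇ D D D) (Δ (-(3/2)∇) ∇ D D D) (Δ (-(3/2)∇) ∇ D D D) f = 0
(-(3/2)∇) (∇ D D D) (Δ (-(3/2)∇) ∇ D D D) (Δ (-(3/2)∇) ∇ D D D) f = 0
Δ (-(3/2)∇) (∇ D D D) (Δ (-(3/2)∇) ∇ D D D) (Δ (-(3/2)∇) ∇ D D D) f = 0

g(x) = 0


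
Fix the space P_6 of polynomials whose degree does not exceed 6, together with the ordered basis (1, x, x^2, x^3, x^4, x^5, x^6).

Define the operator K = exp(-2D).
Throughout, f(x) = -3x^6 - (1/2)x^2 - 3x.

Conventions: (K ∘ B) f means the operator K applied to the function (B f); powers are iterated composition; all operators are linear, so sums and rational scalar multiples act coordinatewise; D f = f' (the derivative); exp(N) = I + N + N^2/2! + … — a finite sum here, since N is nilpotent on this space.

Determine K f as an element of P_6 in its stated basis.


order-1 term: 36x^5 + 2x + 6
order-2 term: -180x^4 - 2
order-3 term: 480x^3
order-4 term: -720x^2
order-5 term: 576x
order-6 term: -192
the series for exp(-2D) f terminates at order 6
exp(-2D) f = -3x^6 + 36x^5 - 180x^4 + 480x^3 - (1441/2)x^2 + 575x - 188

the image equals g(x) = -3x^6 + 36x^5 - 180x^4 + 480x^3 - (1441/2)x^2 + 575x - 188


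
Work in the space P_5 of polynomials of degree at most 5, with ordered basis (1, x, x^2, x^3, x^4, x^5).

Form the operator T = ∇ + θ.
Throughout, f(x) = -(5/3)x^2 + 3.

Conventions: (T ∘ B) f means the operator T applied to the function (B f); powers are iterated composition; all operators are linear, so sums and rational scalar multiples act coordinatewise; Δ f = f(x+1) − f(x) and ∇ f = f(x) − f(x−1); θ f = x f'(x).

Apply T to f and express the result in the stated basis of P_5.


∇ f = -(10/3)x + 5/3
θ f = -(10/3)x^2
(∇ + θ) f = -(10/3)x^2 - (10/3)x + 5/3

g(x) = -(10/3)x^2 - (10/3)x + 5/3


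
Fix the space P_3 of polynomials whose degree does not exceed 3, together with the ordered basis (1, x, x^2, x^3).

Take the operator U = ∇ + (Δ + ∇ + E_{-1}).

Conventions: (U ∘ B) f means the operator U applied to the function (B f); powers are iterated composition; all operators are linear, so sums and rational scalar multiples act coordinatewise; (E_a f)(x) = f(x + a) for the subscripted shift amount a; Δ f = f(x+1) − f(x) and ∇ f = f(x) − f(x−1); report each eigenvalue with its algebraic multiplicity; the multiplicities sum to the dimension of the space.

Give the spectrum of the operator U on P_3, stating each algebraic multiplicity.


λ = 1 (multiplicity 4)

image of 1: 1
image of x: x + 2
image of x^2: x^2 + 4x
image of x^3: x^3 + 6x^2 + 2
the matrix is upper triangular; its diagonal is (1, 1, 1, 1)
for a triangular matrix the eigenvalues are the diagonal entries, with algebraic multiplicity their repetition count
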